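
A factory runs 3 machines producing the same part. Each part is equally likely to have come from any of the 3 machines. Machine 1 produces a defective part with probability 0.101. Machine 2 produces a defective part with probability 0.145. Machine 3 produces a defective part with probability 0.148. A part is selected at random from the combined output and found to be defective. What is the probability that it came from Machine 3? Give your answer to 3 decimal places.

Posterior probability ≈ 0.376

Tabulate prior·likelihood by source: [1] prior 0.333333, lik 0.101, product 0.03367; [2] prior 0.333333, lik 0.145, product 0.04833; [3] prior 0.333333, lik 0.148, product 0.04933.
Normalizing constant = 0.13133; the posterior for Machine 3 is its product over the sum, 0.04933/0.13133 = 0.376.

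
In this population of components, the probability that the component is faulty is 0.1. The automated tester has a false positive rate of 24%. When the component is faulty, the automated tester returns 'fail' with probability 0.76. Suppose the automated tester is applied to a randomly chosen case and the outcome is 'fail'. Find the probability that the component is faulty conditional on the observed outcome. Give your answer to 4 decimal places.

Let H be the event that the component is faulty. P(H) = 0.1, so P(¬H) = 0.9. With E the 'fail' result, P(E|H) = 0.76 and P(E|¬H) = 0.24.
P(E) = 0.76·0.1 + 0.24·0.9 = 0.076000 + 0.21600 = 0.29200.
By Bayes' theorem, P(H|E) = 0.076000 / 0.29200 = 0.2603.

P(H | E) ≈ 0.2603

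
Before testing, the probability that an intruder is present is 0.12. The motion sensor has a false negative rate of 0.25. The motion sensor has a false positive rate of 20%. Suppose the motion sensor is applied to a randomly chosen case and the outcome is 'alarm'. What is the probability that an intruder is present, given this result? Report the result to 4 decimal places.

P(H | E) ≈ 0.3383

Let H be the event that an intruder is present. P(H) = 0.12, so P(¬H) = 0.88. With E the 'alarm' result, P(E|H) = 0.75 and P(E|¬H) = 0.2.
P(E) = 0.75·0.12 + 0.2·0.88 = 0.090000 + 0.17600 = 0.26600.
By Bayes' theorem, P(H|E) = 0.090000 / 0.26600 = 0.3383.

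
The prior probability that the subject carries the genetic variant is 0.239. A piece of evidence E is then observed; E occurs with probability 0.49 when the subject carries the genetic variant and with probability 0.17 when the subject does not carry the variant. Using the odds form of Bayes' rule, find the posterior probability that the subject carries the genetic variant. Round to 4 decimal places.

Posterior probability ≈ 0.4751

Prior odds = 0.239/(1−0.239) = 0.31406. In log-odds, ln(0.31406) = -1.1582.
Add log likelihood ratio: ln(2.8824) = 1.0586.
Posterior log-odds = -0.099563, so posterior odds = exp(-0.099563) = 0.90523. Converting, P(H|E) = 0.90523/1.9052 = 0.4751.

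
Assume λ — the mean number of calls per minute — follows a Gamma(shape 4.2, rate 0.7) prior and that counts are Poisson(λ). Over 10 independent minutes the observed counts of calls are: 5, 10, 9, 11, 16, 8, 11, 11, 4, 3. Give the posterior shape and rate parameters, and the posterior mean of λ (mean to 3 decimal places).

Posterior: Gamma(shape=92.2, rate=10.7); mean ≈ 8.617

Total count ∑xᵢ = 88 over n = 10 minutes.
Gamma is conjugate to the Poisson likelihood: posterior is Gamma(shape = 4.2+88 = 92.2, rate = 0.7+10 = 10.7).
Posterior mean = shape/rate = 92.2/10.7 = 8.617.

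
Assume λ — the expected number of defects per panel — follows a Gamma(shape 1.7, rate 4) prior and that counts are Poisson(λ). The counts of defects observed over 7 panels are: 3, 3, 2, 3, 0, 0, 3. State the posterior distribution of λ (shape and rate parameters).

Posterior: Gamma(shape=15.7, rate=11)

The Poisson likelihood adds the total count to the shape and the number of exposure periods to the rate. Here ∑xᵢ = 14 and n = 7, so shape 1.7→15.7 and rate 4→11.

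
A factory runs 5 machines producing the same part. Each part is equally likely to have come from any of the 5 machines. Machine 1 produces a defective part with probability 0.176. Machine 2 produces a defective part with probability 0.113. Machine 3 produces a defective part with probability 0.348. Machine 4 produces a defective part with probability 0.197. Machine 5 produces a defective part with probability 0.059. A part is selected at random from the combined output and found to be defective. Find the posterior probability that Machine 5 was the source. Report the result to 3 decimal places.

P(defective|M1) = 0.176; P(defective|M2) = 0.113; P(defective|M3) = 0.348; P(defective|M4) = 0.197; P(defective|M5) = 0.059.
Prior × likelihood for each source: 0.2·0.176=0.03520, 0.2·0.113=0.02260, 0.2·0.348=0.06960, 0.2·0.197=0.03940, 0.2·0.059=0.01180. Summing gives P(defective) = 0.17860.
P(Machine 5 | defective) = 0.01180 / 0.17860 = 0.066.

Posterior probability ≈ 0.066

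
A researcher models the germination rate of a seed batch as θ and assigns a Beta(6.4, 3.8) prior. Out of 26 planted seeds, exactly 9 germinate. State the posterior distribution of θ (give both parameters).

Posterior: Beta(15.4, 20.8)

The binomial likelihood is conjugate to the Beta prior: with 9 successes and 17 failures, the posterior is Beta(6.4+9, 3.8+17) = Beta(15.4, 20.8).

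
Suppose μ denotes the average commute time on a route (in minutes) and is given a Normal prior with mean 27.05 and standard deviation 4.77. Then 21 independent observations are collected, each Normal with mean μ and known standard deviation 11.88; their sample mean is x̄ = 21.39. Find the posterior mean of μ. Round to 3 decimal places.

Posterior mean ≈ 22.681

With known σ, the Normal prior is conjugate. Weight on the data is w = (n/σ²)/(n/σ² + 1/τ₀²) = 0.148794/(0.148794+0.0439504) = 0.77198.
Posterior mean = w·x̄ + (1−w)·μ₀ = 0.77198·21.39 + 0.22802·27.05 = 22.681.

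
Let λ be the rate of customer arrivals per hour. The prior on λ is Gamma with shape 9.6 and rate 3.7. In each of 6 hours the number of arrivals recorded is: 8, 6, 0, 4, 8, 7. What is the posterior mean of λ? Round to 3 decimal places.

Posterior mean ≈ 4.392

The Poisson likelihood adds the total count to the shape and the number of exposure periods to the rate. Here ∑xᵢ = 33 and n = 6, so shape 9.6→42.6 and rate 3.7→9.7.
E[λ | data] = 42.6/9.7 = 4.392.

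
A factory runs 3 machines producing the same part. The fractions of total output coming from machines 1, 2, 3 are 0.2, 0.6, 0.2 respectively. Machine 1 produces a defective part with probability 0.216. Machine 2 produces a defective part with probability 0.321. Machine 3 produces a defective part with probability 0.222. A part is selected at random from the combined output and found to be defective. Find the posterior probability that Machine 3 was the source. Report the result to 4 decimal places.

Posterior probability ≈ 0.1585

Tabulate prior·likelihood by source: [1] prior 0.2, lik 0.216, product 0.04320; [2] prior 0.6, lik 0.321, product 0.1926; [3] prior 0.2, lik 0.222, product 0.04440.
Normalizing constant = 0.28020; the posterior for Machine 3 is its product over the sum, 0.04440/0.28020 = 0.1585.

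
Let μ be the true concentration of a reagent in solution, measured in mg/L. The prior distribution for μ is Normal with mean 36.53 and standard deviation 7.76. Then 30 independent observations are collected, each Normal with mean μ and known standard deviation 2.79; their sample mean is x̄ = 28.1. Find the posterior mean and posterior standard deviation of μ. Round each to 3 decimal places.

Posterior mean ≈ 28.136; posterior SD ≈ 0.508

Prior precision 1/τ₀² = 1/7.76² = 0.0166064; data precision n/σ² = 30/2.79² = 3.85401.
Posterior precision = 0.0166064 + 3.85401 = 3.87062, giving posterior SD = 1/√3.87062 = 0.508.
Posterior mean = (0.0166064·36.53 + 3.85401·28.1) / 3.87062 = 28.136.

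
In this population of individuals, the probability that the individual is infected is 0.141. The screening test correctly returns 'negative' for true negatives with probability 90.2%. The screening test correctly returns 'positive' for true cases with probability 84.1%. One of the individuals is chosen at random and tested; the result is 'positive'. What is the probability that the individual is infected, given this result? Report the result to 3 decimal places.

Let H be the event that the individual is infected. P(H) = 0.141, so P(¬H) = 0.859. With E the 'positive' result, P(E|H) = 0.841 and P(E|¬H) = 0.098.
P(E) = 0.841·0.141 + 0.098·0.859 = 0.11858 + 0.084182 = 0.20276.
By Bayes' theorem, P(H|E) = 0.11858 / 0.20276 = 0.585.

P(H | E) ≈ 0.585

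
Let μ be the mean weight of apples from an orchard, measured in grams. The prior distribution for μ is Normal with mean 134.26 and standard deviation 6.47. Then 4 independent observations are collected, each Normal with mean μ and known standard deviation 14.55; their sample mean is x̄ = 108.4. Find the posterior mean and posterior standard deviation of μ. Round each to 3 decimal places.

Posterior mean ≈ 122.839; posterior SD ≈ 4.835

With known σ, the Normal prior is conjugate. Weight on the data is w = (n/σ²)/(n/σ² + 1/τ₀²) = 0.0188944/(0.0188944+0.0238886) = 0.44163.
Posterior mean = w·x̄ + (1−w)·μ₀ = 0.44163·108.4 + 0.55837·134.26 = 122.839. Posterior variance = 1/(0.0188944+0.0238886) = 23.3737, so SD = 4.835.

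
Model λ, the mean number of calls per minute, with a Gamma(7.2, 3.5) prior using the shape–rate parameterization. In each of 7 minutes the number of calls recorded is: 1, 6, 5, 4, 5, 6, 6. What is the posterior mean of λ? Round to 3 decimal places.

Posterior mean ≈ 3.829

The Poisson likelihood adds the total count to the shape and the number of exposure periods to the rate. Here ∑xᵢ = 33 and n = 7, so shape 7.2→40.2 and rate 3.5→10.5.
E[λ | data] = 40.2/10.5 = 3.829.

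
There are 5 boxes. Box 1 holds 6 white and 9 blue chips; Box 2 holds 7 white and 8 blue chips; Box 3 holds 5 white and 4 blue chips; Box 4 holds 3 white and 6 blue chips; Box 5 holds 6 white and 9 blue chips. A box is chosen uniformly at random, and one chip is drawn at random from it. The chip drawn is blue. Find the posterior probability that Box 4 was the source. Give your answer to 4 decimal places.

P(blue|Box 1) = 0.6; P(blue|Box 2) = 0.5333; P(blue|Box 3) = 0.4444; P(blue|Box 4) = 0.6667; P(blue|Box 5) = 0.6.
Prior × likelihood for each source: 0.2·0.6=0.1200, 0.2·0.5333=0.1067, 0.2·0.4444=0.08889, 0.2·0.6667=0.1333, 0.2·0.6=0.1200. Summing gives P(blue) = 0.56889.
P(Box 4 | blue) = 0.1333 / 0.56889 = 0.2344.

Posterior probability ≈ 0.2344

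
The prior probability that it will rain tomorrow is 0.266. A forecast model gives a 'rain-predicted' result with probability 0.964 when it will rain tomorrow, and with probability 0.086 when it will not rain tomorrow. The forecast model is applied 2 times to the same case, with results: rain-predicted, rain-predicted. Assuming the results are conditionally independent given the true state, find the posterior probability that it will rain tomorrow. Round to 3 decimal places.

Let H be the event that it will rain tomorrow; start with P(H) = 0.266. P('rain-predicted'|H) = 0.964, P('rain-predicted'|¬H) = 0.086.
Update on result 1 ('rain-predicted'): P(H) ← 0.964·0.2660 / (0.964·0.2660 + 0.086·0.7340) = 0.25642/0.31955 = 0.8025.
Update on result 2 ('rain-predicted'): P(H) ← 0.964·0.8025 / (0.964·0.8025 + 0.086·0.1975) = 0.77357/0.79056 = 0.9785.

Posterior P(H) ≈ 0.979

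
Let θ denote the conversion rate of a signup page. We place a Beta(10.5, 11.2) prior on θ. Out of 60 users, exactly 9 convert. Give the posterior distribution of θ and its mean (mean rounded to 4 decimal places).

Posterior: Beta(19.5, 62.2); mean ≈ 0.2387

Observing 9 successes and 51 failures updates Beta(10.5, 11.2) by adding the success and failure counts to the two shape parameters: α = 10.5+9 = 19.5, β = 11.2+51 = 62.2.
Posterior mean = α/(α+β) = 19.5/81.7 = 0.2387.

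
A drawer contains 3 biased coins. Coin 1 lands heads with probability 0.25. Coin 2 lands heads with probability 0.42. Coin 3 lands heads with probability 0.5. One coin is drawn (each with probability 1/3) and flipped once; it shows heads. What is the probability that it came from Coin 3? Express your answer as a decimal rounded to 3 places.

P(heads|C1) = 0.25; P(heads|C2) = 0.42; P(heads|C3) = 0.5.
Prior × likelihood for each source: 0.333333·0.25=0.08333, 0.333333·0.42=0.1400, 0.333333·0.5=0.1667. Summing gives P(heads) = 0.39000.
P(Coin 3 | heads) = 0.1667 / 0.39000 = 0.427.

Posterior probability ≈ 0.427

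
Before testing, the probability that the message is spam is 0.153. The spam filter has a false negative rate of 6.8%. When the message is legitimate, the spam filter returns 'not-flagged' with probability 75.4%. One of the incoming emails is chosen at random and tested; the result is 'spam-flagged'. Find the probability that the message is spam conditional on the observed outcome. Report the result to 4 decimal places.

Write H for 'the message is spam'. Prior odds H:¬H = 0.153/0.847 = 0.18064. For the 'spam-flagged' outcome, the likelihood ratio is 0.932/0.246 = 3.7886.
Posterior odds = 0.18064 × 3.7886 = 0.68437, so P(H|E) = 0.68437/(1+0.68437) = 0.4063.

P(H | E) ≈ 0.4063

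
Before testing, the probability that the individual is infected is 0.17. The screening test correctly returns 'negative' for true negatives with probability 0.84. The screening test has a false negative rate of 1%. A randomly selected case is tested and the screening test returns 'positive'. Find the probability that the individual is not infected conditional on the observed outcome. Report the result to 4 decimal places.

P(¬H | E) ≈ 0.4410

Let H be the event that the individual is infected. P(H) = 0.17, so P(¬H) = 0.83. With E the 'positive' result, P(E|H) = 0.99 and P(E|¬H) = 0.16.
P(E) = 0.99·0.17 + 0.16·0.83 = 0.16830 + 0.13280 = 0.30110.
By Bayes' theorem, P(H|E) = 0.16830 / 0.30110 = 0.5590. Hence P(¬H|E) = 1 − 0.5590 = 0.4410.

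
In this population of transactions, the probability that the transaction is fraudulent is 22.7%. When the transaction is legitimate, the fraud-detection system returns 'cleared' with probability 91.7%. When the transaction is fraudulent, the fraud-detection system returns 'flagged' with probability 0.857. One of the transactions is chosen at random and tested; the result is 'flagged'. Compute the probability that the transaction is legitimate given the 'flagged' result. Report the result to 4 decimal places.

P(¬H | E) ≈ 0.2480

Write H for 'the transaction is fraudulent'. Prior odds H:¬H = 0.227/0.773 = 0.29366. For the 'flagged' outcome, the likelihood ratio is 0.857/0.083 = 10.325.
Posterior odds = 0.29366 × 10.325 = 3.0321, so P(H|E) = 3.0321/(1+3.0321) = 0.7520. Then P(¬H|E) = 1 − 0.7520 = 0.2480.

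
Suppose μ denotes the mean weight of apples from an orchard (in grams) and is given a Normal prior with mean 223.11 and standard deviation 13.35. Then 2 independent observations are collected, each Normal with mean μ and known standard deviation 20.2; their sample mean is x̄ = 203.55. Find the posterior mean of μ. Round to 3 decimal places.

With known σ, the Normal prior is conjugate. Weight on the data is w = (n/σ²)/(n/σ² + 1/τ₀²) = 0.00490148/(0.00490148+0.00561096) = 0.46626.
Posterior mean = w·x̄ + (1−w)·μ₀ = 0.46626·203.55 + 0.53374·223.11 = 213.990.

Posterior mean ≈ 213.990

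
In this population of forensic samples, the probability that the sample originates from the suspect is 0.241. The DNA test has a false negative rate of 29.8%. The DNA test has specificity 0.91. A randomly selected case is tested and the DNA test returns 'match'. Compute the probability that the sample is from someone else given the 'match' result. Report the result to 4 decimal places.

Let H be the event that the sample originates from the suspect. P(H) = 0.241, so P(¬H) = 0.759. With E the 'match' result, P(E|H) = 0.702 and P(E|¬H) = 0.09.
P(E) = 0.702·0.241 + 0.09·0.759 = 0.16918 + 0.068310 = 0.23749.
By Bayes' theorem, P(H|E) = 0.16918 / 0.23749 = 0.7124. Hence P(¬H|E) = 1 − 0.7124 = 0.2876.

P(¬H | E) ≈ 0.2876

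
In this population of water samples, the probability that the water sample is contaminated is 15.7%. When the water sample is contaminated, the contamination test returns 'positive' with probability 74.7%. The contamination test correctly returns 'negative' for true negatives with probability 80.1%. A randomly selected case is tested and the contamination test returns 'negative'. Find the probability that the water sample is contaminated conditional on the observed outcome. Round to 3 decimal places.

Write H for 'the water sample is contaminated'. Prior odds H:¬H = 0.157/0.843 = 0.18624. For the 'negative' outcome, the likelihood ratio is 0.253/0.801 = 0.31586.
Posterior odds = 0.18624 × 0.31586 = 0.058825, so P(H|E) = 0.058825/(1+0.058825) = 0.056.

P(H | E) ≈ 0.056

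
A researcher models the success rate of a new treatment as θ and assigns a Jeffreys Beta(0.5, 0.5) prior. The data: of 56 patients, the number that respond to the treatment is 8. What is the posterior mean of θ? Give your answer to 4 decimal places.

The binomial likelihood is conjugate to the Beta prior: with 8 successes and 48 failures, the posterior is Beta(0.5+8, 0.5+48) = Beta(8.5, 48.5).
E[θ | data] = 8.5/(8.5+48.5) = 0.1491.

Posterior mean ≈ 0.1491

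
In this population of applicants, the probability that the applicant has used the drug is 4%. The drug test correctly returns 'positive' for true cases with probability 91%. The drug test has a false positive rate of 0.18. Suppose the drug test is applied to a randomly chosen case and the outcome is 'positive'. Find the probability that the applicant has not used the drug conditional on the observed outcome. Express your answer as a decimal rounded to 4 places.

P(¬H | E) ≈ 0.8260

Write H for 'the applicant has used the drug'. Prior odds H:¬H = 0.04/0.96 = 0.041667. For the 'positive' outcome, the likelihood ratio is 0.91/0.18 = 5.0556.
Posterior odds = 0.041667 × 5.0556 = 0.21065, so P(H|E) = 0.21065/(1+0.21065) = 0.1740. Then P(¬H|E) = 1 − 0.1740 = 0.8260.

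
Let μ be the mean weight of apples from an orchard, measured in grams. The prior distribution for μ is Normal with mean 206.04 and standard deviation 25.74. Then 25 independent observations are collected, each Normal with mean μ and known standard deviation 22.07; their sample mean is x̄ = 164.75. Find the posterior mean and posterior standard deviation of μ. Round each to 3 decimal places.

Posterior mean ≈ 165.930; posterior SD ≈ 4.350

With known σ, the Normal prior is conjugate. Weight on the data is w = (n/σ²)/(n/σ² + 1/τ₀²) = 0.0513258/(0.0513258+0.00150933) = 0.97143.
Posterior mean = w·x̄ + (1−w)·μ₀ = 0.97143·164.75 + 0.028567·206.04 = 165.930. Posterior variance = 1/(0.0513258+0.00150933) = 18.9268, so SD = 4.350.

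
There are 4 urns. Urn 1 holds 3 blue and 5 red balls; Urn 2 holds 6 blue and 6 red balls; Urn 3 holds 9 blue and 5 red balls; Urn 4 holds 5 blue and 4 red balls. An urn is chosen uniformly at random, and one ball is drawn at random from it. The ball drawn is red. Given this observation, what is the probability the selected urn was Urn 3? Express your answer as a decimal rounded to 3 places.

Posterior probability ≈ 0.185

P(red|Urn 1) = 0.625; P(red|Urn 2) = 0.5; P(red|Urn 3) = 0.3571; P(red|Urn 4) = 0.4444.
Prior × likelihood for each source: 0.25·0.625=0.1562, 0.25·0.5=0.1250, 0.25·0.3571=0.08929, 0.25·0.4444=0.1111. Summing gives P(red) = 0.48165.
P(Urn 3 | red) = 0.08929 / 0.48165 = 0.185.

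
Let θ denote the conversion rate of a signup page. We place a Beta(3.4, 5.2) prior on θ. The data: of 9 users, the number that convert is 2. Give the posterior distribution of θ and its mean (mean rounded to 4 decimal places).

The binomial likelihood is conjugate to the Beta prior: with 2 successes and 7 failures, the posterior is Beta(3.4+2, 5.2+7) = Beta(5.4, 12.2).
E[θ | data] = 5.4/(5.4+12.2) = 0.3068.

Posterior: Beta(5.4, 12.2); mean ≈ 0.3068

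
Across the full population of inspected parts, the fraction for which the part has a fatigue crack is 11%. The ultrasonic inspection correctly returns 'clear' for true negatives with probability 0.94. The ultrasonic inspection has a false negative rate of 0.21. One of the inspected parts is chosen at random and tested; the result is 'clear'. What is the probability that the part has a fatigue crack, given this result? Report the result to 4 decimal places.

Let H be the event that the part has a fatigue crack. P(H) = 0.11, so P(¬H) = 0.89. With E the 'clear' result, P(E|H) = 0.21 and P(E|¬H) = 0.94.
P(E) = 0.21·0.11 + 0.94·0.89 = 0.023100 + 0.83660 = 0.85970.
By Bayes' theorem, P(H|E) = 0.023100 / 0.85970 = 0.0269.

P(H | E) ≈ 0.0269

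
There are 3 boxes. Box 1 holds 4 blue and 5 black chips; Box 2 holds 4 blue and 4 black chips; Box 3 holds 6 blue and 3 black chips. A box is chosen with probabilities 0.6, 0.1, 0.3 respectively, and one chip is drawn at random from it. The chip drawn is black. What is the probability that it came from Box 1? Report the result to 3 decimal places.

P(black|Box 1) = 0.5556; P(black|Box 2) = 0.5; P(black|Box 3) = 0.3333.
Prior × likelihood for each source: 0.6·0.5556=0.3333, 0.1·0.5=0.05000, 0.3·0.3333=0.1000. Summing gives P(black) = 0.48333.
P(Box 1 | black) = 0.3333 / 0.48333 = 0.690.

Posterior probability ≈ 0.690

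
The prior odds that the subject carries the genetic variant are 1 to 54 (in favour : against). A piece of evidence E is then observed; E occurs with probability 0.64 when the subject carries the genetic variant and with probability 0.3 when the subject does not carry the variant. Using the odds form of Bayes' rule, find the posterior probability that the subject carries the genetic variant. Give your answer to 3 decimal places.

Prior odds = 1/54 = 0.018519.
Likelihood ratio for E = 0.64/0.3 = 2.1333.
Posterior odds = prior odds × LR = 0.039506.
Posterior probability = odds/(1+odds) = 0.039506/1.0395 = 0.038.

Posterior probability ≈ 0.038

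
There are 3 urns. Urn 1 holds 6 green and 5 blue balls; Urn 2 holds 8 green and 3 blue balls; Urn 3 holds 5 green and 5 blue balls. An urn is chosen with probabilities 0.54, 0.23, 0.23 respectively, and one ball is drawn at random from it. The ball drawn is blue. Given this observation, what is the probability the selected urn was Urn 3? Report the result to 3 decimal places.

Posterior probability ≈ 0.272

P(blue|Urn 1) = 0.4545; P(blue|Urn 2) = 0.2727; P(blue|Urn 3) = 0.5.
Prior × likelihood for each source: 0.54·0.4545=0.2455, 0.23·0.2727=0.06273, 0.23·0.5=0.1150. Summing gives P(blue) = 0.42318.
P(Urn 3 | blue) = 0.1150 / 0.42318 = 0.272.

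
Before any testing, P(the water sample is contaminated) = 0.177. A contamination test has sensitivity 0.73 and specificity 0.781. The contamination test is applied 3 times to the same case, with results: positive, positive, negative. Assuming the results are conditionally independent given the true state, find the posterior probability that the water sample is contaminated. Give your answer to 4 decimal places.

Let H be the event that the water sample is contaminated; start with P(H) = 0.177. P('positive'|H) = 0.73, P('positive'|¬H) = 0.219.
Update on result 1 ('positive'): P(H) ← 0.73·0.1770 / (0.73·0.1770 + 0.219·0.8230) = 0.12921/0.30945 = 0.4176.
Update on result 2 ('positive'): P(H) ← 0.73·0.4176 / (0.73·0.4176 + 0.219·0.5824) = 0.30481/0.43237 = 0.7050.
Update on result 3 ('negative'): P(H) ← 0.27·0.7050 / (0.27·0.7050 + 0.781·0.2950) = 0.19035/0.42075 = 0.4524.

Posterior P(H) ≈ 0.4524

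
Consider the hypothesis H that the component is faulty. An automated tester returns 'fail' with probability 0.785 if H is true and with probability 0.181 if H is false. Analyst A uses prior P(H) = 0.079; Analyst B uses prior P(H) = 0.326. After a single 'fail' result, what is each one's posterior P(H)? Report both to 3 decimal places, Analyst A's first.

Analyst A: 0.271; Analyst B: 0.677

The likelihood ratio for a 'fail' result is 0.785/0.181 = 4.3370.
Analyst A: prior odds 0.079/0.921 = 0.085776; posterior odds 0.37201; posterior probability 0.271.
Analyst B: prior odds 0.326/0.674 = 0.48368; posterior odds 2.0977; posterior probability 0.677.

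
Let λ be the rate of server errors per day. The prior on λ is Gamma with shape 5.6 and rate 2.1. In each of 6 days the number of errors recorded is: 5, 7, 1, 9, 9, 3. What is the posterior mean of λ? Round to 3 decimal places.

Total count ∑xᵢ = 34 over n = 6 days.
Gamma is conjugate to the Poisson likelihood: posterior is Gamma(shape = 5.6+34 = 39.6, rate = 2.1+6 = 8.1).
Posterior mean = shape/rate = 39.6/8.1 = 4.889.

Posterior mean ≈ 4.889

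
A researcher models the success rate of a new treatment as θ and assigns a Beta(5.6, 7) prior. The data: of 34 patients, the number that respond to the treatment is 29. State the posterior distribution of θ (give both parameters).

Observing 29 successes and 5 failures updates Beta(5.6, 7) by adding the success and failure counts to the two shape parameters: α = 5.6+29 = 34.6, β = 7+5 = 12.

Posterior: Beta(34.6, 12)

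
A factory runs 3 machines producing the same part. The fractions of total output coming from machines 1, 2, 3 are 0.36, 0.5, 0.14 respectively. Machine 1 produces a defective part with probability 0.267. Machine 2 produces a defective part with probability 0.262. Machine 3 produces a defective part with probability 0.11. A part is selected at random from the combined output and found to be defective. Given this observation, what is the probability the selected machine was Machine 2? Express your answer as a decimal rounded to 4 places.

Posterior probability ≈ 0.5402

Tabulate prior·likelihood by source: [1] prior 0.36, lik 0.267, product 0.09612; [2] prior 0.5, lik 0.262, product 0.1310; [3] prior 0.14, lik 0.11, product 0.01540.
Normalizing constant = 0.24252; the posterior for Machine 2 is its product over the sum, 0.1310/0.24252 = 0.5402.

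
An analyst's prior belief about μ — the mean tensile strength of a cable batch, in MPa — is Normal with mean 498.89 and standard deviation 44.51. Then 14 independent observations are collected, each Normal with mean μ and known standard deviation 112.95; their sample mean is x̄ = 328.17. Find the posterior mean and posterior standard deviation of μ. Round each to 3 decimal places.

Prior precision 1/τ₀² = 1/44.51² = 0.00050476; data precision n/σ² = 14/112.95² = 0.00109738.
Posterior precision = 0.00050476 + 0.00109738 = 0.00160214, giving posterior SD = 1/√0.00160214 = 24.983.
Posterior mean = (0.00050476·498.89 + 0.00109738·328.17) / 0.00160214 = 381.956.

Posterior mean ≈ 381.956; posterior SD ≈ 24.983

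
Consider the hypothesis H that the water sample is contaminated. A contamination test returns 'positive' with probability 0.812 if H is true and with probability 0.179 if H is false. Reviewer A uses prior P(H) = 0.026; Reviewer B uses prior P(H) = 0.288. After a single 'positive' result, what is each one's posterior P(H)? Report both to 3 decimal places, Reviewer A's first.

P('+'|H) = 0.812, P('+'|¬H) = 0.179.
Reviewer A: numerator 0.812·0.026 = 0.021112; evidence = 0.021112+0.179·0.974 = 0.19546; posterior = 0.108.
Reviewer B: numerator 0.812·0.288 = 0.23386; evidence = 0.23386+0.179·0.712 = 0.36130; posterior = 0.647.

Reviewer A: 0.108; Reviewer B: 0.647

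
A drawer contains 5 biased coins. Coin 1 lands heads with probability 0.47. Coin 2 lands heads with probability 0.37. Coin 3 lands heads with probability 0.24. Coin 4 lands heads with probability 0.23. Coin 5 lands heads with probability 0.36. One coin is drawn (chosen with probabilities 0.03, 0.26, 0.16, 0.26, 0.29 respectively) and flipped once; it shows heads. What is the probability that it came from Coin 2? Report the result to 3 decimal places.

Posterior probability ≈ 0.307

Tabulate prior·likelihood by source: [1] prior 0.03, lik 0.47, product 0.01410; [2] prior 0.26, lik 0.37, product 0.09620; [3] prior 0.16, lik 0.24, product 0.03840; [4] prior 0.26, lik 0.23, product 0.05980; [5] prior 0.29, lik 0.36, product 0.1044.
Normalizing constant = 0.31290; the posterior for Coin 2 is its product over the sum, 0.09620/0.31290 = 0.307.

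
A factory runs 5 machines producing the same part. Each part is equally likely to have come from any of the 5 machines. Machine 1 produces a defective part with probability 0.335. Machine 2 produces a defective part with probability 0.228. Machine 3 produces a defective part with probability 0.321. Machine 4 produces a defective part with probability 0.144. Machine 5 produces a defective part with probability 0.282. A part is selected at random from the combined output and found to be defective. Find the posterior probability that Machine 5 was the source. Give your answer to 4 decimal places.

Posterior probability ≈ 0.2153

Tabulate prior·likelihood by source: [1] prior 0.2, lik 0.335, product 0.06700; [2] prior 0.2, lik 0.228, product 0.04560; [3] prior 0.2, lik 0.321, product 0.06420; [4] prior 0.2, lik 0.144, product 0.02880; [5] prior 0.2, lik 0.282, product 0.05640.
Normalizing constant = 0.26200; the posterior for Machine 5 is its product over the sum, 0.05640/0.26200 = 0.2153.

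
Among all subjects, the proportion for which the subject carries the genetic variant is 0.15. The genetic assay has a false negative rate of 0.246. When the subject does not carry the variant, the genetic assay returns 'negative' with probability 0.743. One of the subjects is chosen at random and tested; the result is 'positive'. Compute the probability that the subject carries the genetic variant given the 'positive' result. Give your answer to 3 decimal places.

Write H for 'the subject carries the genetic variant'. Prior odds H:¬H = 0.15/0.85 = 0.17647. For the 'positive' outcome, the likelihood ratio is 0.754/0.257 = 2.9339.
Posterior odds = 0.17647 × 2.9339 = 0.51774, so P(H|E) = 0.51774/(1+0.51774) = 0.341.

P(H | E) ≈ 0.341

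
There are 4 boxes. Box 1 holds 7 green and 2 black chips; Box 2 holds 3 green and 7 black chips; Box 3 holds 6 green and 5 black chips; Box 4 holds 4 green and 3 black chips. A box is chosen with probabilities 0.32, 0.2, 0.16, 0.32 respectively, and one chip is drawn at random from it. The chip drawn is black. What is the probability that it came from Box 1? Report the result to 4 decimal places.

Posterior probability ≈ 0.1689

P(black|Box 1) = 0.2222; P(black|Box 2) = 0.7; P(black|Box 3) = 0.4545; P(black|Box 4) = 0.4286.
Prior × likelihood for each source: 0.32·0.2222=0.07111, 0.2·0.7=0.1400, 0.16·0.4545=0.07273, 0.32·0.4286=0.1371. Summing gives P(black) = 0.42098.
P(Box 1 | black) = 0.07111 / 0.42098 = 0.1689.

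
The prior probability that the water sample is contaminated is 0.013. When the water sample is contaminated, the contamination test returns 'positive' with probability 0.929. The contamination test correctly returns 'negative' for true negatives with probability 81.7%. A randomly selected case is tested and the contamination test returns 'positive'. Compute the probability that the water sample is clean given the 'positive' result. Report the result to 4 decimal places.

Let H be the event that the water sample is contaminated. P(H) = 0.013, so P(¬H) = 0.987. With E the 'positive' result, P(E|H) = 0.929 and P(E|¬H) = 0.183.
P(E) = 0.929·0.013 + 0.183·0.987 = 0.012077 + 0.18062 = 0.19270.
By Bayes' theorem, P(H|E) = 0.012077 / 0.19270 = 0.0627. Hence P(¬H|E) = 1 − 0.0627 = 0.9373.

P(¬H | E) ≈ 0.9373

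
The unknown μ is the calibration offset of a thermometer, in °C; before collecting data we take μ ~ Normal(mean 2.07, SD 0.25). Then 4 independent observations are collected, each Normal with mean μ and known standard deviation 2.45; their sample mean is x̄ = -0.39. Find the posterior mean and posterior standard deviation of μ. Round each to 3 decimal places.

Posterior mean ≈ 1.972; posterior SD ≈ 0.245

With known σ, the Normal prior is conjugate. Weight on the data is w = (n/σ²)/(n/σ² + 1/τ₀²) = 0.666389/(0.666389+16.0000) = 0.039984.
Posterior mean = w·x̄ + (1−w)·μ₀ = 0.039984·-0.39 + 0.96002·2.07 = 1.972. Posterior variance = 1/(0.666389+16.0000) = 0.0600010, so SD = 0.245.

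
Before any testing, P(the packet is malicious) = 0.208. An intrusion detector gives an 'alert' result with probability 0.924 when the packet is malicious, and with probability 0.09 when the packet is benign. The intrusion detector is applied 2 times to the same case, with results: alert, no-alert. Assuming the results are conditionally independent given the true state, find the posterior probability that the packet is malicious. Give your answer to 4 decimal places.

With H the event that the packet is malicious, the joint likelihood of the observed sequence is P(data|H) = 0.924·0.076 = 0.070224 and P(data|¬H) = 0.09·0.91 = 0.081900.
Bayes: P(H|data) = 0.208·0.070224 / (0.208·0.070224 + 0.792·0.081900) = 0.014607/0.079471 = 0.1838.

Posterior P(H) ≈ 0.1838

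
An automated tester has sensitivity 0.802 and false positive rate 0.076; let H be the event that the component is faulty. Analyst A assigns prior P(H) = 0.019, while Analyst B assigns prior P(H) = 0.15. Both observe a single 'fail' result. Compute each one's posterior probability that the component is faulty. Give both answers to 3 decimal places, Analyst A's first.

Analyst A: 0.170; Analyst B: 0.651

P('+'|H) = 0.802, P('+'|¬H) = 0.076.
Analyst A: numerator 0.802·0.019 = 0.015238; evidence = 0.015238+0.076·0.981 = 0.089794; posterior = 0.170.
Analyst B: numerator 0.802·0.15 = 0.12030; evidence = 0.12030+0.076·0.85 = 0.18490; posterior = 0.651.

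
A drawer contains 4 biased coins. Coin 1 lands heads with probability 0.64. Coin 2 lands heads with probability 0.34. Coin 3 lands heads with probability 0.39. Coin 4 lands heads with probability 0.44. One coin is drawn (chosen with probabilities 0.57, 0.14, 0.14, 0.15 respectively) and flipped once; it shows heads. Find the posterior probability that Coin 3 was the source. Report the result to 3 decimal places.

P(heads|C1) = 0.64; P(heads|C2) = 0.34; P(heads|C3) = 0.39; P(heads|C4) = 0.44.
Prior × likelihood for each source: 0.57·0.64=0.3648, 0.14·0.34=0.04760, 0.14·0.39=0.05460, 0.15·0.44=0.06600. Summing gives P(heads) = 0.53300.
P(Coin 3 | heads) = 0.05460 / 0.53300 = 0.102.

Posterior probability ≈ 0.102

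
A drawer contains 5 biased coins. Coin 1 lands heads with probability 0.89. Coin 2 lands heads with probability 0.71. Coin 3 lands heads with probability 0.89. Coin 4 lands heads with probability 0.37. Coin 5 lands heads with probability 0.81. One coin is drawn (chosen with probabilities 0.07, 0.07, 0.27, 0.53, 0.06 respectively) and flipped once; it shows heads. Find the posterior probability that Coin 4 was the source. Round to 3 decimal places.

Posterior probability ≈ 0.328

Tabulate prior·likelihood by source: [1] prior 0.07, lik 0.89, product 0.06230; [2] prior 0.07, lik 0.71, product 0.04970; [3] prior 0.27, lik 0.89, product 0.2403; [4] prior 0.53, lik 0.37, product 0.1961; [5] prior 0.06, lik 0.81, product 0.04860.
Normalizing constant = 0.59700; the posterior for Coin 4 is its product over the sum, 0.1961/0.59700 = 0.328.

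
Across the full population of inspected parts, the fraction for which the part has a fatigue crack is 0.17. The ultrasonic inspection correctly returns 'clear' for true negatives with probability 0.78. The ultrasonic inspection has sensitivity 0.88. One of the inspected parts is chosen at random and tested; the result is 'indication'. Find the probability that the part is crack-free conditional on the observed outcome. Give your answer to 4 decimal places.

Let H be the event that the part has a fatigue crack. P(H) = 0.17, so P(¬H) = 0.83. With E the 'indication' result, P(E|H) = 0.88 and P(E|¬H) = 0.22.
P(E) = 0.88·0.17 + 0.22·0.83 = 0.14960 + 0.18260 = 0.33220.
By Bayes' theorem, P(H|E) = 0.14960 / 0.33220 = 0.4503. Hence P(¬H|E) = 1 − 0.4503 = 0.5497.

P(¬H | E) ≈ 0.5497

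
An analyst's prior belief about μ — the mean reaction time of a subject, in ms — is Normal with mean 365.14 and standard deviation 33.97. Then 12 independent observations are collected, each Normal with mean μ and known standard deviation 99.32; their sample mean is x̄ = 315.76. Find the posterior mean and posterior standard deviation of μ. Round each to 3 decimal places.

Prior precision 1/τ₀² = 1/33.97² = 0.00086658; data precision n/σ² = 12/99.32² = 0.00121649.
Posterior precision = 0.00086658 + 0.00121649 = 0.00208307, giving posterior SD = 1/√0.00208307 = 21.910.
Posterior mean = (0.00086658·365.14 + 0.00121649·315.76) / 0.00208307 = 336.303.

Posterior mean ≈ 336.303; posterior SD ≈ 21.910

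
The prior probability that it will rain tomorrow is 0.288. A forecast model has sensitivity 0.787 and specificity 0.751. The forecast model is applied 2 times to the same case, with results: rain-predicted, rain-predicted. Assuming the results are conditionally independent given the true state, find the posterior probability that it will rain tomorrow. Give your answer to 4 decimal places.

Posterior P(H) ≈ 0.8016

With H the event that it will rain tomorrow, the joint likelihood of the observed sequence is P(data|H) = 0.787·0.787 = 0.61937 and P(data|¬H) = 0.249·0.249 = 0.062001.
Bayes: P(H|data) = 0.288·0.61937 / (0.288·0.61937 + 0.712·0.062001) = 0.17838/0.22252 = 0.8016.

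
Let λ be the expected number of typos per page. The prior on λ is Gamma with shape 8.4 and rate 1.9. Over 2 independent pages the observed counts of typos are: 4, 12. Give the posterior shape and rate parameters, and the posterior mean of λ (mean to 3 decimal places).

Total count ∑xᵢ = 16 over n = 2 pages.
Gamma is conjugate to the Poisson likelihood: posterior is Gamma(shape = 8.4+16 = 24.4, rate = 1.9+2 = 3.9).
E[λ | data] = 24.4/3.9 = 6.256.

Posterior: Gamma(shape=24.4, rate=3.9); mean ≈ 6.256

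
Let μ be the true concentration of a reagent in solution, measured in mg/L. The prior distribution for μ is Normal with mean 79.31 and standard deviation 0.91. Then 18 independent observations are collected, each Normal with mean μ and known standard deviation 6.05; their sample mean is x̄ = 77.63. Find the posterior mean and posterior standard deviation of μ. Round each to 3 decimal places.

Posterior mean ≈ 78.824; posterior SD ≈ 0.767

With known σ, the Normal prior is conjugate. Weight on the data is w = (n/σ²)/(n/σ² + 1/τ₀²) = 0.491770/(0.491770+1.20758) = 0.28939.
Posterior mean = w·x̄ + (1−w)·μ₀ = 0.28939·77.63 + 0.71061·79.31 = 78.824. Posterior variance = 1/(0.491770+1.20758) = 0.588459, so SD = 0.767.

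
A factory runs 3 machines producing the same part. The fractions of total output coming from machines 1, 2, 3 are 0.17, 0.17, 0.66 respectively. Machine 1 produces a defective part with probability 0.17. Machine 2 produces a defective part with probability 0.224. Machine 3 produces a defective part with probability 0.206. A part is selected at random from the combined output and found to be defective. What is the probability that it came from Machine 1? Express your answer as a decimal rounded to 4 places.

Posterior probability ≈ 0.1424

Tabulate prior·likelihood by source: [1] prior 0.17, lik 0.17, product 0.02890; [2] prior 0.17, lik 0.224, product 0.03808; [3] prior 0.66, lik 0.206, product 0.1360.
Normalizing constant = 0.20294; the posterior for Machine 1 is its product over the sum, 0.02890/0.20294 = 0.1424.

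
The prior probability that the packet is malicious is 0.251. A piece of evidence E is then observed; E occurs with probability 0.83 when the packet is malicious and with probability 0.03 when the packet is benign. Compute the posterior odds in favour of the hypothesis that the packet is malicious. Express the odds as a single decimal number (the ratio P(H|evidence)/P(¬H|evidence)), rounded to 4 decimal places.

Posterior odds ≈ 9.2715

Prior odds = 0.251/(1−0.251) = 0.33511.
Likelihood ratio for E = 0.83/0.03 = 27.667.
Posterior odds = prior odds × LR = 9.2715.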